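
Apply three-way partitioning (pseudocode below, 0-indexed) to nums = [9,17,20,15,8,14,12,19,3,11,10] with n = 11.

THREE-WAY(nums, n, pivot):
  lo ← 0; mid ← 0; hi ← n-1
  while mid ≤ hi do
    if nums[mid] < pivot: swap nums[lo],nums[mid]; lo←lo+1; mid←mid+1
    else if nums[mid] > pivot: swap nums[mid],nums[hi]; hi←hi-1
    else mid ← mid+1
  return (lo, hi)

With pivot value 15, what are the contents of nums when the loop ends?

[9,10,11,8,14,12,3,15,19,20,17]

lo=0 mid=0 hi=10
9<15: swap(0,0), lo=1 mid=1 ⇒ [9,17,20,15,8,14,12,19,3,11,10]
17>15: swap(1,10), hi=9 ⇒ [9,10,20,15,8,14,12,19,3,11,17]
10<15: swap(1,1), lo=2 mid=2 ⇒ [9,10,20,15,8,14,12,19,3,11,17]
20>15: swap(2,9), hi=8 ⇒ [9,10,11,15,8,14,12,19,3,20,17]
11<15: swap(2,2), lo=3 mid=3 ⇒ [9,10,11,15,8,14,12,19,3,20,17]
15=15: mid=4
8<15: swap(3,4), lo=4 mid=5 ⇒ [9,10,11,8,15,14,12,19,3,20,17]
14<15: swap(4,5), lo=5 mid=6 ⇒ [9,10,11,8,14,15,12,19,3,20,17]
12<15: swap(5,6), lo=6 mid=7 ⇒ [9,10,11,8,14,12,15,19,3,20,17]
19>15: swap(7,8), hi=7 ⇒ [9,10,11,8,14,12,15,3,19,20,17]
3<15: swap(6,7), lo=7 mid=8 ⇒ [9,10,11,8,14,12,3,15,19,20,17]
done. lo=7 hi=7; nums=[9,10,11,8,14,12,3,15,19,20,17]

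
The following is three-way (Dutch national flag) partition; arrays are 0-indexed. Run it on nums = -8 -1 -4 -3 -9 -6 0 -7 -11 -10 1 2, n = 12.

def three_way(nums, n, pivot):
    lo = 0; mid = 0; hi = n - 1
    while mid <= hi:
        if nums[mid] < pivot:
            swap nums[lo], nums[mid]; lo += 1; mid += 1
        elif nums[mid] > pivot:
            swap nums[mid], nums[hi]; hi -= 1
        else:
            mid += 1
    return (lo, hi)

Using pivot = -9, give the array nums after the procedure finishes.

-10 -11 -9 -3 -6 0 -7 -4 -1 1 2 -8

pivot = -9; lo=0, mid=0, hi=11
nums[mid]=-8>-9: swap nums[0],nums[11]; hi=10 → 2 -1 -4 -3 -9 -6 0 -7 -11 -10 1 -8
nums[mid]=2>-9: swap nums[0],nums[10]; hi=9 → 1 -1 -4 -3 -9 -6 0 -7 -11 -10 2 -8
nums[mid]=1>-9: swap nums[0],nums[9]; hi=8 → -10 -1 -4 -3 -9 -6 0 -7 -11 1 2 -8
nums[mid]=-10<-9: swap nums[0],nums[0]; lo=1,mid=1 → -10 -1 -4 -3 -9 -6 0 -7 -11 1 2 -8
nums[mid]=-1>-9: swap nums[1],nums[8]; hi=7 → -10 -11 -4 -3 -9 -6 0 -7 -1 1 2 -8
nums[mid]=-11<-9: swap nums[1],nums[1]; lo=2,mid=2 → -10 -11 -4 -3 -9 -6 0 -7 -1 1 2 -8
nums[mid]=-4>-9: swap nums[2],nums[7]; hi=6 → -10 -11 -7 -3 -9 -6 0 -4 -1 1 2 -8
nums[mid]=-7>-9: swap nums[2],nums[6]; hi=5 → -10 -11 0 -3 -9 -6 -7 -4 -1 1 2 -8
nums[mid]=0>-9: swap nums[2],nums[5]; hi=4 → -10 -11 -6 -3 -9 0 -7 -4 -1 1 2 -8
nums[mid]=-6>-9: swap nums[2],nums[4]; hi=3 → -10 -11 -9 -3 -6 0 -7 -4 -1 1 2 -8
nums[mid]=-9=-9: mid=3
nums[mid]=-3>-9: swap nums[3],nums[3]; hi=2 → -10 -11 -9 -3 -6 0 -7 -4 -1 1 2 -8
end: lo=2, hi=2; nums = -10 -11 -9 -3 -6 0 -7 -4 -1 1 2 -8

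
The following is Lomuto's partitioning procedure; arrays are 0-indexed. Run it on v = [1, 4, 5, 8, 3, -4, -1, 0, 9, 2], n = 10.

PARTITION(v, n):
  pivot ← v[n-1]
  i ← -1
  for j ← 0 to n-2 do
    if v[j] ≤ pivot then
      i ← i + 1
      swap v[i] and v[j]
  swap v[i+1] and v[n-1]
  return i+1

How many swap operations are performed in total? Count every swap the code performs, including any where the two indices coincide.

5

pivot=2, i=-1
j=0: 1≤2, i=0, swap(0,0) ⇒ [1, 4, 5, 8, 3, -4, -1, 0, 9, 2]
j=1: 4>2, skip
j=2: 5>2, skip
j=3: 8>2, skip
j=4: 3>2, skip
j=5: -4≤2, i=1, swap(1,5) ⇒ [1, -4, 5, 8, 3, 4, -1, 0, 9, 2]
j=6: -1≤2, i=2, swap(2,6) ⇒ [1, -4, -1, 8, 3, 4, 5, 0, 9, 2]
j=7: 0≤2, i=3, swap(3,7) ⇒ [1, -4, -1, 0, 3, 4, 5, 8, 9, 2]
j=8: 9>2, skip
swap(4,9) ⇒ [1, -4, -1, 0, 2, 4, 5, 8, 9, 3]; return 4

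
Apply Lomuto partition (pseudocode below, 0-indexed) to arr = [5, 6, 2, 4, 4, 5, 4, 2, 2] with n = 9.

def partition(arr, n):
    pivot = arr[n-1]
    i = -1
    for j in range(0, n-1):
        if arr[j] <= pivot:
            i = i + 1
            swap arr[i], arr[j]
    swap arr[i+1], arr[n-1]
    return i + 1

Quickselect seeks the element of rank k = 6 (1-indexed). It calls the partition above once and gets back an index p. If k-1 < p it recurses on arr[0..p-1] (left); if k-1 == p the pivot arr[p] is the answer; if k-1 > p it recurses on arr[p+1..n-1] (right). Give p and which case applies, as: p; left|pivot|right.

2; right

pivot=2, i=-1
j=0: 5>2, skip
j=1: 6>2, skip
j=2: 2≤2, i=0, swap(0,2) ⇒ [2, 6, 5, 4, 4, 5, 4, 2, 2]
j=3: 4>2, skip
j=4: 4>2, skip
j=5: 5>2, skip
j=6: 4>2, skip
j=7: 2≤2, i=1, swap(1,7) ⇒ [2, 2, 5, 4, 4, 5, 4, 6, 2]
swap(2,8) ⇒ [2, 2, 2, 4, 4, 5, 4, 6, 5]; return 2
p = 2; k-1 = 5 > 2 ⇒ right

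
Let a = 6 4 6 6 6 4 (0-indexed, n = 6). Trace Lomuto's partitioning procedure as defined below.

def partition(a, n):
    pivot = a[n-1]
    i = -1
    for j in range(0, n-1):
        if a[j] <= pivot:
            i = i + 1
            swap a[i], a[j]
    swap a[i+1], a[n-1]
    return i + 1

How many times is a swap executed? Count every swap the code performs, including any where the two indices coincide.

2

pivot = a[5] = 4; i = -1
j=0: a[0]=6 > 4 → no swap
j=1: a[1]=4 ≤ 4 → i=0, swap a[0],a[1] → 4 6 6 6 6 4
j=2: a[2]=6 > 4 → no swap
j=3: a[3]=6 > 4 → no swap
j=4: a[4]=6 > 4 → no swap
final swap a[1],a[5] → 4 4 6 6 6 6; return 1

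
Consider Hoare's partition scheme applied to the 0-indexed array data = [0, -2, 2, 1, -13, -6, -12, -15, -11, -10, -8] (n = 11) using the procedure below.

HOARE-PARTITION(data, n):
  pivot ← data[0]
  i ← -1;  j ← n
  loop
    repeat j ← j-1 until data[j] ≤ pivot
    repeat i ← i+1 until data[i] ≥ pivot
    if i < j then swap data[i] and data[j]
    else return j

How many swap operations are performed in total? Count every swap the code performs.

pivot = data[0] = 0; i = -1, j = 11
j→10 (data[10]=-8≤0), i→0 (data[0]=0≥0); i<j, swap → [-8, -2, 2, 1, -13, -6, -12, -15, -11, -10, 0]
j→9 (data[9]=-10≤0), i→2 (data[2]=2≥0); i<j, swap → [-8, -2, -10, 1, -13, -6, -12, -15, -11, 2, 0]
j→8 (data[8]=-11≤0), i→3 (data[3]=1≥0); i<j, swap → [-8, -2, -10, -11, -13, -6, -12, -15, 1, 2, 0]
j→7, i→8; i≥j, return j=7. data = [-8, -2, -10, -11, -13, -6, -12, -15, 1, 2, 0]

3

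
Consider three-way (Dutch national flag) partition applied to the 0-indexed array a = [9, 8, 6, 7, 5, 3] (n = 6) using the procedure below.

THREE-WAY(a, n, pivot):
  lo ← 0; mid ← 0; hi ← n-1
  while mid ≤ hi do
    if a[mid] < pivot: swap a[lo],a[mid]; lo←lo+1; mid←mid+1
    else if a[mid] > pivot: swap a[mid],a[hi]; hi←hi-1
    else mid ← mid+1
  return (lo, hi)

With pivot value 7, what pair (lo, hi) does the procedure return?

pivot = 7; lo=0, mid=0, hi=5
a[mid]=9>7: swap a[0],a[5]; hi=4 → [3, 8, 6, 7, 5, 9]
a[mid]=3<7: swap a[0],a[0]; lo=1,mid=1 → [3, 8, 6, 7, 5, 9]
a[mid]=8>7: swap a[1],a[4]; hi=3 → [3, 5, 6, 7, 8, 9]
a[mid]=5<7: swap a[1],a[1]; lo=2,mid=2 → [3, 5, 6, 7, 8, 9]
a[mid]=6<7: swap a[2],a[2]; lo=3,mid=3 → [3, 5, 6, 7, 8, 9]
a[mid]=7=7: mid=4
end: lo=3, hi=3; a = [3, 5, 6, 7, 8, 9]

(3, 3)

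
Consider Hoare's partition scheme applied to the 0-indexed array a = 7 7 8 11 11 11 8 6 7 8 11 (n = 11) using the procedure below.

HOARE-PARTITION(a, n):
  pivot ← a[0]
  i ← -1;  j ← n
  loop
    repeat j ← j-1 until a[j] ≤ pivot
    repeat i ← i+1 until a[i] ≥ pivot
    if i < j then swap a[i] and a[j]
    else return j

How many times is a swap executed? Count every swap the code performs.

pivot = a[0] = 7; i = -1, j = 11
j→8 (a[8]=7≤7), i→0 (a[0]=7≥7); i<j, swap → 7 7 8 11 11 11 8 6 7 8 11
j→7 (a[7]=6≤7), i→1 (a[1]=7≥7); i<j, swap → 7 6 8 11 11 11 8 7 7 8 11
j→1, i→2; i≥j, return j=1. a = 7 6 8 11 11 11 8 7 7 8 11

2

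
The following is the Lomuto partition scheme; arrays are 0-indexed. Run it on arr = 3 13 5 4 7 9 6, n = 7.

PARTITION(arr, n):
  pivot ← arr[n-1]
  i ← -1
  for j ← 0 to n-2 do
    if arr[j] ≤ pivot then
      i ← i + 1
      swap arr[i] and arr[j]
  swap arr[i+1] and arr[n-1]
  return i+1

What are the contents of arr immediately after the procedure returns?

pivot = arr[6] = 6; i = -1
j=0: arr[0]=3 ≤ 6 → i=0, swap arr[0],arr[0] (no change) → 3 13 5 4 7 9 6
j=1: arr[1]=13 > 6 → no swap
j=2: arr[2]=5 ≤ 6 → i=1, swap arr[1],arr[2] → 3 5 13 4 7 9 6
j=3: arr[3]=4 ≤ 6 → i=2, swap arr[2],arr[3] → 3 5 4 13 7 9 6
j=4: arr[4]=7 > 6 → no swap
j=5: arr[5]=9 > 6 → no swap
final swap arr[3],arr[6] → 3 5 4 6 7 9 13; return 3

3 5 4 6 7 9 13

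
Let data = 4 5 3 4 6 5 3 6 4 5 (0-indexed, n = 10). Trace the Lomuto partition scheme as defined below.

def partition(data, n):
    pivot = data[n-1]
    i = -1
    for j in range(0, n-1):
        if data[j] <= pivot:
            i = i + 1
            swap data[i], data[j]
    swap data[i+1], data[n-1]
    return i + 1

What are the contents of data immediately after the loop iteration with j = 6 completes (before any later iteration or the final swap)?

4 5 3 4 5 3 6 6 4 5

pivot=5, i=-1
j=0: 4≤5, i=0, swap(0,0) ⇒ 4 5 3 4 6 5 3 6 4 5
j=1: 5≤5, i=1, swap(1,1) ⇒ 4 5 3 4 6 5 3 6 4 5
j=2: 3≤5, i=2, swap(2,2) ⇒ 4 5 3 4 6 5 3 6 4 5
j=3: 4≤5, i=3, swap(3,3) ⇒ 4 5 3 4 6 5 3 6 4 5
j=4: 6>5, skip
j=5: 5≤5, i=4, swap(4,5) ⇒ 4 5 3 4 5 6 3 6 4 5
j=6: 3≤5, i=5, swap(5,6) ⇒ 4 5 3 4 5 3 6 6 4 5
(after j=6) data = 4 5 3 4 5 3 6 6 4 5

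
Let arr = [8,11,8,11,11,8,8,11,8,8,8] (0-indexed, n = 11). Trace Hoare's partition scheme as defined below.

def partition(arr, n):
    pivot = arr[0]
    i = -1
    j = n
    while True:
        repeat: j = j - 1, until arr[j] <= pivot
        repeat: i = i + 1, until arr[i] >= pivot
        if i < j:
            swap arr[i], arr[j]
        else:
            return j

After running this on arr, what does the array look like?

[8,8,8,8,8,11,11,11,8,11,8]

pivot = arr[0] = 8; i = -1, j = 11
j→10 (arr[10]=8≤8), i→0 (arr[0]=8≥8); i<j, swap → [8,11,8,11,11,8,8,11,8,8,8]
j→9 (arr[9]=8≤8), i→1 (arr[1]=11≥8); i<j, swap → [8,8,8,11,11,8,8,11,8,11,8]
j→8 (arr[8]=8≤8), i→2 (arr[2]=8≥8); i<j, swap → [8,8,8,11,11,8,8,11,8,11,8]
j→6 (arr[6]=8≤8), i→3 (arr[3]=11≥8); i<j, swap → [8,8,8,8,11,8,11,11,8,11,8]
j→5 (arr[5]=8≤8), i→4 (arr[4]=11≥8); i<j, swap → [8,8,8,8,8,11,11,11,8,11,8]
j→4, i→5; i≥j, return j=4. arr = [8,8,8,8,8,11,11,11,8,11,8]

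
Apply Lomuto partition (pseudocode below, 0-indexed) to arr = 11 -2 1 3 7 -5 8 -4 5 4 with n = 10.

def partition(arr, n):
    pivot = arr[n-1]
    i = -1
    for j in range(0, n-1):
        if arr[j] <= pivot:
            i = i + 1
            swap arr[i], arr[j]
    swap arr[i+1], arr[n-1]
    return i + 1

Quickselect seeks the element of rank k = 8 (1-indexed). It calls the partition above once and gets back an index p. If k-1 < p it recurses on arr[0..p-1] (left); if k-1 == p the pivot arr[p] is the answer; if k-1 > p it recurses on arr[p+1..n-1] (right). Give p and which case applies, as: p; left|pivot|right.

pivot=4, i=-1
j=0: 11>4, skip
j=1: -2≤4, i=0, swap(0,1) ⇒ -2 11 1 3 7 -5 8 -4 5 4
j=2: 1≤4, i=1, swap(1,2) ⇒ -2 1 11 3 7 -5 8 -4 5 4
j=3: 3≤4, i=2, swap(2,3) ⇒ -2 1 3 11 7 -5 8 -4 5 4
j=4: 7>4, skip
j=5: -5≤4, i=3, swap(3,5) ⇒ -2 1 3 -5 7 11 8 -4 5 4
j=6: 8>4, skip
j=7: -4≤4, i=4, swap(4,7) ⇒ -2 1 3 -5 -4 11 8 7 5 4
j=8: 5>4, skip
swap(5,9) ⇒ -2 1 3 -5 -4 4 8 7 5 11; return 5
p = 5; k-1 = 7 > 5 ⇒ right

5; right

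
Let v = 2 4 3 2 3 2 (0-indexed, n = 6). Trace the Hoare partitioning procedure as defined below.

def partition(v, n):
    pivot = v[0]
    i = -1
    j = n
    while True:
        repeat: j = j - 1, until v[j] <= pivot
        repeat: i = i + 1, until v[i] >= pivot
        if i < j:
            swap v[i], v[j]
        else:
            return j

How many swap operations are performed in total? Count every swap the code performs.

2

pivot=2
j stops at 5 (2), i stops at 0 (2); swap ⇒ 2 4 3 2 3 2
j stops at 3 (2), i stops at 1 (4); swap ⇒ 2 2 3 4 3 2
j stops at 1, i stops at 2; i≥j ⇒ return 1. v=2 2 3 4 3 2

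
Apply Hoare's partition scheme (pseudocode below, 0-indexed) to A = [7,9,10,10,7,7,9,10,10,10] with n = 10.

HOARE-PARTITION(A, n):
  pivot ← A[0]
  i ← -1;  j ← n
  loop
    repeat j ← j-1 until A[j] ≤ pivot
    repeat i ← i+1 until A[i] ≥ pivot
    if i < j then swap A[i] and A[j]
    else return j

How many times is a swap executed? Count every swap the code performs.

2

pivot = A[0] = 7; i = -1, j = 10
j→5 (A[5]=7≤7), i→0 (A[0]=7≥7); i<j, swap → [7,9,10,10,7,7,9,10,10,10]
j→4 (A[4]=7≤7), i→1 (A[1]=9≥7); i<j, swap → [7,7,10,10,9,7,9,10,10,10]
j→1, i→2; i≥j, return j=1. A = [7,7,10,10,9,7,9,10,10,10]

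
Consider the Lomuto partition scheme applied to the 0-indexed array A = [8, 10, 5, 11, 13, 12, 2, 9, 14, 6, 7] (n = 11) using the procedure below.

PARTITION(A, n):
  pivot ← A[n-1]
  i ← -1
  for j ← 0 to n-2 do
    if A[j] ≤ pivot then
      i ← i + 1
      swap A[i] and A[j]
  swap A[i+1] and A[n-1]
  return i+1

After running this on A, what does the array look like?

pivot=7, i=-1
j=0: 8>7, skip
j=1: 10>7, skip
j=2: 5≤7, i=0, swap(0,2) ⇒ [5, 10, 8, 11, 13, 12, 2, 9, 14, 6, 7]
j=3: 11>7, skip
j=4: 13>7, skip
j=5: 12>7, skip
j=6: 2≤7, i=1, swap(1,6) ⇒ [5, 2, 8, 11, 13, 12, 10, 9, 14, 6, 7]
j=7: 9>7, skip
j=8: 14>7, skip
j=9: 6≤7, i=2, swap(2,9) ⇒ [5, 2, 6, 11, 13, 12, 10, 9, 14, 8, 7]
swap(3,10) ⇒ [5, 2, 6, 7, 13, 12, 10, 9, 14, 8, 11]; return 3

[5, 2, 6, 7, 13, 12, 10, 9, 14, 8, 11]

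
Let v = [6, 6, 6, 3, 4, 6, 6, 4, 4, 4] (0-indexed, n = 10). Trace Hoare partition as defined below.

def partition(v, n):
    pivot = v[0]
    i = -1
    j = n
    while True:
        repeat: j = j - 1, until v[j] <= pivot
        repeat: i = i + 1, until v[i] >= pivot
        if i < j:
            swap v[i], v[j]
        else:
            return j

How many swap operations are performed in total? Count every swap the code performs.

pivot=6
j stops at 9 (4), i stops at 0 (6); swap ⇒ [4, 6, 6, 3, 4, 6, 6, 4, 4, 6]
j stops at 8 (4), i stops at 1 (6); swap ⇒ [4, 4, 6, 3, 4, 6, 6, 4, 6, 6]
j stops at 7 (4), i stops at 2 (6); swap ⇒ [4, 4, 4, 3, 4, 6, 6, 6, 6, 6]
j stops at 6 (6), i stops at 5 (6); swap ⇒ [4, 4, 4, 3, 4, 6, 6, 6, 6, 6]
j stops at 5, i stops at 6; i≥j ⇒ return 5. v=[4, 4, 4, 3, 4, 6, 6, 6, 6, 6]

4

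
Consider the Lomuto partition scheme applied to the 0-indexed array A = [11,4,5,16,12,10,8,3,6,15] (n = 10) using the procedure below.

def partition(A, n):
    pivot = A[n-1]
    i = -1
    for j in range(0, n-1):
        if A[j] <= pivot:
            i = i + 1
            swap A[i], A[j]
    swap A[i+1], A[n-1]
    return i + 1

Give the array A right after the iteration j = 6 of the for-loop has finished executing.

[11,4,5,12,10,8,16,3,6,15]

pivot = A[9] = 15; i = -1
j=0: A[0]=11 ≤ 15 → i=0, swap A[0],A[0] (no change) → [11,4,5,16,12,10,8,3,6,15]
j=1: A[1]=4 ≤ 15 → i=1, swap A[1],A[1] (no change) → [11,4,5,16,12,10,8,3,6,15]
j=2: A[2]=5 ≤ 15 → i=2, swap A[2],A[2] (no change) → [11,4,5,16,12,10,8,3,6,15]
j=3: A[3]=16 > 15 → no swap
j=4: A[4]=12 ≤ 15 → i=3, swap A[3],A[4] → [11,4,5,12,16,10,8,3,6,15]
j=5: A[5]=10 ≤ 15 → i=4, swap A[4],A[5] → [11,4,5,12,10,16,8,3,6,15]
j=6: A[6]=8 ≤ 15 → i=5, swap A[5],A[6] → [11,4,5,12,10,8,16,3,6,15]
(after j=6) A = [11,4,5,12,10,8,16,3,6,15]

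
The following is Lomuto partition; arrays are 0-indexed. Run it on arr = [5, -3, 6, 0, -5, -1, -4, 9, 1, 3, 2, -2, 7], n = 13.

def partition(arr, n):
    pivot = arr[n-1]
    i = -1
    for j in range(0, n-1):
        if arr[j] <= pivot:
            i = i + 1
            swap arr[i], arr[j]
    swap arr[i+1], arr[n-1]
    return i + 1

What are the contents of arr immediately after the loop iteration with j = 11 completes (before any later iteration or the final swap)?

[5, -3, 6, 0, -5, -1, -4, 1, 3, 2, -2, 9, 7]

pivot=7, i=-1
j=0: 5≤7, i=0, swap(0,0) ⇒ [5, -3, 6, 0, -5, -1, -4, 9, 1, 3, 2, -2, 7]
j=1: -3≤7, i=1, swap(1,1) ⇒ [5, -3, 6, 0, -5, -1, -4, 9, 1, 3, 2, -2, 7]
j=2: 6≤7, i=2, swap(2,2) ⇒ [5, -3, 6, 0, -5, -1, -4, 9, 1, 3, 2, -2, 7]
j=3: 0≤7, i=3, swap(3,3) ⇒ [5, -3, 6, 0, -5, -1, -4, 9, 1, 3, 2, -2, 7]
j=4: -5≤7, i=4, swap(4,4) ⇒ [5, -3, 6, 0, -5, -1, -4, 9, 1, 3, 2, -2, 7]
j=5: -1≤7, i=5, swap(5,5) ⇒ [5, -3, 6, 0, -5, -1, -4, 9, 1, 3, 2, -2, 7]
j=6: -4≤7, i=6, swap(6,6) ⇒ [5, -3, 6, 0, -5, -1, -4, 9, 1, 3, 2, -2, 7]
j=7: 9>7, skip
j=8: 1≤7, i=7, swap(7,8) ⇒ [5, -3, 6, 0, -5, -1, -4, 1, 9, 3, 2, -2, 7]
j=9: 3≤7, i=8, swap(8,9) ⇒ [5, -3, 6, 0, -5, -1, -4, 1, 3, 9, 2, -2, 7]
j=10: 2≤7, i=9, swap(9,10) ⇒ [5, -3, 6, 0, -5, -1, -4, 1, 3, 2, 9, -2, 7]
j=11: -2≤7, i=10, swap(10,11) ⇒ [5, -3, 6, 0, -5, -1, -4, 1, 3, 2, -2, 9, 7]
(after j=11) arr = [5, -3, 6, 0, -5, -1, -4, 1, 3, 2, -2, 9, 7]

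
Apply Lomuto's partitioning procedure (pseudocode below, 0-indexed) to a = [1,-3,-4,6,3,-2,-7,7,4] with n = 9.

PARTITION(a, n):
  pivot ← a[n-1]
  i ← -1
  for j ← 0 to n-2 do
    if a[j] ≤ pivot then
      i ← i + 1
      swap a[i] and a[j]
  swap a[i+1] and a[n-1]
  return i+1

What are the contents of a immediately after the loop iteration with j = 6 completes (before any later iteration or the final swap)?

pivot=4, i=-1
j=0: 1≤4, i=0, swap(0,0) ⇒ [1,-3,-4,6,3,-2,-7,7,4]
j=1: -3≤4, i=1, swap(1,1) ⇒ [1,-3,-4,6,3,-2,-7,7,4]
j=2: -4≤4, i=2, swap(2,2) ⇒ [1,-3,-4,6,3,-2,-7,7,4]
j=3: 6>4, skip
j=4: 3≤4, i=3, swap(3,4) ⇒ [1,-3,-4,3,6,-2,-7,7,4]
j=5: -2≤4, i=4, swap(4,5) ⇒ [1,-3,-4,3,-2,6,-7,7,4]
j=6: -7≤4, i=5, swap(5,6) ⇒ [1,-3,-4,3,-2,-7,6,7,4]
(after j=6) a = [1,-3,-4,3,-2,-7,6,7,4]

[1,-3,-4,3,-2,-7,6,7,4]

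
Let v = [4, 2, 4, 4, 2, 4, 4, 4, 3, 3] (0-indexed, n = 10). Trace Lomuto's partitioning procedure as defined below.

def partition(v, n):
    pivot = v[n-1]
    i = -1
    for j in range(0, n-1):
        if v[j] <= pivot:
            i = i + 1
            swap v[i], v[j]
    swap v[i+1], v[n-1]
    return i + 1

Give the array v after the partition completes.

pivot = v[9] = 3; i = -1
j=0: v[0]=4 > 3 → no swap
j=1: v[1]=2 ≤ 3 → i=0, swap v[0],v[1] → [2, 4, 4, 4, 2, 4, 4, 4, 3, 3]
j=2: v[2]=4 > 3 → no swap
j=3: v[3]=4 > 3 → no swap
j=4: v[4]=2 ≤ 3 → i=1, swap v[1],v[4] → [2, 2, 4, 4, 4, 4, 4, 4, 3, 3]
j=5: v[5]=4 > 3 → no swap
j=6: v[6]=4 > 3 → no swap
j=7: v[7]=4 > 3 → no swap
j=8: v[8]=3 ≤ 3 → i=2, swap v[2],v[8] → [2, 2, 3, 4, 4, 4, 4, 4, 4, 3]
final swap v[3],v[9] → [2, 2, 3, 3, 4, 4, 4, 4, 4, 4]; return 3

[2, 2, 3, 3, 4, 4, 4, 4, 4, 4]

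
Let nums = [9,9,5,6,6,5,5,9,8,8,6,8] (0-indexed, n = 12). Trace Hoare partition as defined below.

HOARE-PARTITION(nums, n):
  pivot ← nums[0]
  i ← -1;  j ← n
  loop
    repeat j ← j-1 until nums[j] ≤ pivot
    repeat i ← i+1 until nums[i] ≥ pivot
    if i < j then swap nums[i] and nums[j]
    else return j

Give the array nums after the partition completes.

pivot = nums[0] = 9; i = -1, j = 12
j→11 (nums[11]=8≤9), i→0 (nums[0]=9≥9); i<j, swap → [8,9,5,6,6,5,5,9,8,8,6,9]
j→10 (nums[10]=6≤9), i→1 (nums[1]=9≥9); i<j, swap → [8,6,5,6,6,5,5,9,8,8,9,9]
j→9 (nums[9]=8≤9), i→7 (nums[7]=9≥9); i<j, swap → [8,6,5,6,6,5,5,8,8,9,9,9]
j→8, i→9; i≥j, return j=8. nums = [8,6,5,6,6,5,5,8,8,9,9,9]

[8,6,5,6,6,5,5,8,8,9,9,9]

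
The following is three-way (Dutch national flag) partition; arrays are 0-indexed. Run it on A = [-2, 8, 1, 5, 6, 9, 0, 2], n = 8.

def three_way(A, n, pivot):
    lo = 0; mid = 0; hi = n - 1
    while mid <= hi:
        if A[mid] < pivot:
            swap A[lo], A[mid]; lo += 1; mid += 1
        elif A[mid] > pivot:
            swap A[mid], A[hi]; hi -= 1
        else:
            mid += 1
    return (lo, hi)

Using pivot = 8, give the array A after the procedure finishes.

pivot = 8; lo=0, mid=0, hi=7
A[mid]=-2<8: swap A[0],A[0]; lo=1,mid=1 → [-2, 8, 1, 5, 6, 9, 0, 2]
A[mid]=8=8: mid=2
A[mid]=1<8: swap A[1],A[2]; lo=2,mid=3 → [-2, 1, 8, 5, 6, 9, 0, 2]
A[mid]=5<8: swap A[2],A[3]; lo=3,mid=4 → [-2, 1, 5, 8, 6, 9, 0, 2]
A[mid]=6<8: swap A[3],A[4]; lo=4,mid=5 → [-2, 1, 5, 6, 8, 9, 0, 2]
A[mid]=9>8: swap A[5],A[7]; hi=6 → [-2, 1, 5, 6, 8, 2, 0, 9]
A[mid]=2<8: swap A[4],A[5]; lo=5,mid=6 → [-2, 1, 5, 6, 2, 8, 0, 9]
A[mid]=0<8: swap A[5],A[6]; lo=6,mid=7 → [-2, 1, 5, 6, 2, 0, 8, 9]
end: lo=6, hi=6; A = [-2, 1, 5, 6, 2, 0, 8, 9]

[-2, 1, 5, 6, 2, 0, 8, 9]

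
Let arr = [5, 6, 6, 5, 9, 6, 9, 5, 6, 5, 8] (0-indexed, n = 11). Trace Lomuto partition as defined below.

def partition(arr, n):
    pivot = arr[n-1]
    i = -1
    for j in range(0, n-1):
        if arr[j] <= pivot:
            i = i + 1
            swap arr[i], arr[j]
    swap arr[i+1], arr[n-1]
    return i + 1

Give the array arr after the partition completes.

pivot=8, i=-1
j=0: 5≤8, i=0, swap(0,0) ⇒ [5, 6, 6, 5, 9, 6, 9, 5, 6, 5, 8]
j=1: 6≤8, i=1, swap(1,1) ⇒ [5, 6, 6, 5, 9, 6, 9, 5, 6, 5, 8]
j=2: 6≤8, i=2, swap(2,2) ⇒ [5, 6, 6, 5, 9, 6, 9, 5, 6, 5, 8]
j=3: 5≤8, i=3, swap(3,3) ⇒ [5, 6, 6, 5, 9, 6, 9, 5, 6, 5, 8]
j=4: 9>8, skip
j=5: 6≤8, i=4, swap(4,5) ⇒ [5, 6, 6, 5, 6, 9, 9, 5, 6, 5, 8]
j=6: 9>8, skip
j=7: 5≤8, i=5, swap(5,7) ⇒ [5, 6, 6, 5, 6, 5, 9, 9, 6, 5, 8]
j=8: 6≤8, i=6, swap(6,8) ⇒ [5, 6, 6, 5, 6, 5, 6, 9, 9, 5, 8]
j=9: 5≤8, i=7, swap(7,9) ⇒ [5, 6, 6, 5, 6, 5, 6, 5, 9, 9, 8]
swap(8,10) ⇒ [5, 6, 6, 5, 6, 5, 6, 5, 8, 9, 9]; return 8

[5, 6, 6, 5, 6, 5, 6, 5, 8, 9, 9]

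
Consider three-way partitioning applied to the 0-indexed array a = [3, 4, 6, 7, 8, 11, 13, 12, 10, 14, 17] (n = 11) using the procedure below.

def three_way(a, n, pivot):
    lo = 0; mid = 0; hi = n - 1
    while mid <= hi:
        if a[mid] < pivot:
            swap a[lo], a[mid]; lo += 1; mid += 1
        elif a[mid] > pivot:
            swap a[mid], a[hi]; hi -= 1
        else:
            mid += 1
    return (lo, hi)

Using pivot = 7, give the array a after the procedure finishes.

[3, 4, 6, 7, 11, 13, 12, 10, 14, 17, 8]

pivot = 7; lo=0, mid=0, hi=10
a[mid]=3<7: swap a[0],a[0]; lo=1,mid=1 → [3, 4, 6, 7, 8, 11, 13, 12, 10, 14, 17]
a[mid]=4<7: swap a[1],a[1]; lo=2,mid=2 → [3, 4, 6, 7, 8, 11, 13, 12, 10, 14, 17]
a[mid]=6<7: swap a[2],a[2]; lo=3,mid=3 → [3, 4, 6, 7, 8, 11, 13, 12, 10, 14, 17]
a[mid]=7=7: mid=4
a[mid]=8>7: swap a[4],a[10]; hi=9 → [3, 4, 6, 7, 17, 11, 13, 12, 10, 14, 8]
a[mid]=17>7: swap a[4],a[9]; hi=8 → [3, 4, 6, 7, 14, 11, 13, 12, 10, 17, 8]
a[mid]=14>7: swap a[4],a[8]; hi=7 → [3, 4, 6, 7, 10, 11, 13, 12, 14, 17, 8]
a[mid]=10>7: swap a[4],a[7]; hi=6 → [3, 4, 6, 7, 12, 11, 13, 10, 14, 17, 8]
a[mid]=12>7: swap a[4],a[6]; hi=5 → [3, 4, 6, 7, 13, 11, 12, 10, 14, 17, 8]
a[mid]=13>7: swap a[4],a[5]; hi=4 → [3, 4, 6, 7, 11, 13, 12, 10, 14, 17, 8]
a[mid]=11>7: swap a[4],a[4]; hi=3 → [3, 4, 6, 7, 11, 13, 12, 10, 14, 17, 8]
end: lo=3, hi=3; a = [3, 4, 6, 7, 11, 13, 12, 10, 14, 17, 8]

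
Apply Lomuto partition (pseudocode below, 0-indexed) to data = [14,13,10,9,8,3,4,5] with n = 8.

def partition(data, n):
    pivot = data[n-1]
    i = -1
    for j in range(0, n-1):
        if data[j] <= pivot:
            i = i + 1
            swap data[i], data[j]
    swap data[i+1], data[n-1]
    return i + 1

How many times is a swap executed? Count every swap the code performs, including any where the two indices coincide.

pivot=5, i=-1
j=0: 14>5, skip
j=1: 13>5, skip
j=2: 10>5, skip
j=3: 9>5, skip
j=4: 8>5, skip
j=5: 3≤5, i=0, swap(0,5) ⇒ [3,13,10,9,8,14,4,5]
j=6: 4≤5, i=1, swap(1,6) ⇒ [3,4,10,9,8,14,13,5]
swap(2,7) ⇒ [3,4,5,9,8,14,13,10]; return 2

3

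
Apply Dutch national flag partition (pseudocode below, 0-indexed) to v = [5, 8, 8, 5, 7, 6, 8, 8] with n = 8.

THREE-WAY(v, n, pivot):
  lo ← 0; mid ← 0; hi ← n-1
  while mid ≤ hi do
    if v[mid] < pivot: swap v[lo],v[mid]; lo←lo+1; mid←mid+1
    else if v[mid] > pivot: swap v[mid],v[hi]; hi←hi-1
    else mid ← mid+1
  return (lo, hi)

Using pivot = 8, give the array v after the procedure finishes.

[5, 5, 7, 6, 8, 8, 8, 8]

pivot = 8; lo=0, mid=0, hi=7
v[mid]=5<8: swap v[0],v[0]; lo=1,mid=1 → [5, 8, 8, 5, 7, 6, 8, 8]
v[mid]=8=8: mid=2
v[mid]=8=8: mid=3
v[mid]=5<8: swap v[1],v[3]; lo=2,mid=4 → [5, 5, 8, 8, 7, 6, 8, 8]
v[mid]=7<8: swap v[2],v[4]; lo=3,mid=5 → [5, 5, 7, 8, 8, 6, 8, 8]
v[mid]=6<8: swap v[3],v[5]; lo=4,mid=6 → [5, 5, 7, 6, 8, 8, 8, 8]
v[mid]=8=8: mid=7
v[mid]=8=8: mid=8
end: lo=4, hi=7; v = [5, 5, 7, 6, 8, 8, 8, 8]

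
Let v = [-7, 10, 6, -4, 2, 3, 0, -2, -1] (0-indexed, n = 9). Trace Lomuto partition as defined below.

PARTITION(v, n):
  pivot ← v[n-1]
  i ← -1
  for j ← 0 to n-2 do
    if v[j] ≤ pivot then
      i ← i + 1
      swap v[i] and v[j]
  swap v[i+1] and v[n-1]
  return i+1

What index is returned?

pivot=-1, i=-1
j=0: -7≤-1, i=0, swap(0,0) ⇒ [-7, 10, 6, -4, 2, 3, 0, -2, -1]
j=1: 10>-1, skip
j=2: 6>-1, skip
j=3: -4≤-1, i=1, swap(1,3) ⇒ [-7, -4, 6, 10, 2, 3, 0, -2, -1]
j=4: 2>-1, skip
j=5: 3>-1, skip
j=6: 0>-1, skip
j=7: -2≤-1, i=2, swap(2,7) ⇒ [-7, -4, -2, 10, 2, 3, 0, 6, -1]
swap(3,8) ⇒ [-7, -4, -2, -1, 2, 3, 0, 6, 10]; return 3

3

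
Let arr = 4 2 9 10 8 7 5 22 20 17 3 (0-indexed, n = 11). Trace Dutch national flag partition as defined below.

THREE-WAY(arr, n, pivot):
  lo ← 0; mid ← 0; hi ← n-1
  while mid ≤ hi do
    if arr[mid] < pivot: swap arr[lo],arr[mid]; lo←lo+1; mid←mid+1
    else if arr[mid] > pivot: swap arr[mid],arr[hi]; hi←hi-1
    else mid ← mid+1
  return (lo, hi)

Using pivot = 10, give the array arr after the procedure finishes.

lo=0 mid=0 hi=10
4<10: swap(0,0), lo=1 mid=1 ⇒ 4 2 9 10 8 7 5 22 20 17 3
2<10: swap(1,1), lo=2 mid=2 ⇒ 4 2 9 10 8 7 5 22 20 17 3
9<10: swap(2,2), lo=3 mid=3 ⇒ 4 2 9 10 8 7 5 22 20 17 3
10=10: mid=4
8<10: swap(3,4), lo=4 mid=5 ⇒ 4 2 9 8 10 7 5 22 20 17 3
7<10: swap(4,5), lo=5 mid=6 ⇒ 4 2 9 8 7 10 5 22 20 17 3
5<10: swap(5,6), lo=6 mid=7 ⇒ 4 2 9 8 7 5 10 22 20 17 3
22>10: swap(7,10), hi=9 ⇒ 4 2 9 8 7 5 10 3 20 17 22
3<10: swap(6,7), lo=7 mid=8 ⇒ 4 2 9 8 7 5 3 10 20 17 22
20>10: swap(8,9), hi=8 ⇒ 4 2 9 8 7 5 3 10 17 20 22
17>10: swap(8,8), hi=7 ⇒ 4 2 9 8 7 5 3 10 17 20 22
done. lo=7 hi=7; arr=4 2 9 8 7 5 3 10 17 20 22

4 2 9 8 7 5 3 10 17 20 22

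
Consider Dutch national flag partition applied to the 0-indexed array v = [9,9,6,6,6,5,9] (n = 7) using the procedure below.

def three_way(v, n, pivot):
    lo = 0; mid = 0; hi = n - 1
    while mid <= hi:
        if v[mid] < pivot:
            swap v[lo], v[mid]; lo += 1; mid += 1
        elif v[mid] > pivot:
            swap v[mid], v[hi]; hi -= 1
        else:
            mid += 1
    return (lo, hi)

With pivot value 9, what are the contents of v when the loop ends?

[6,6,6,5,9,9,9]

lo=0 mid=0 hi=6
9=9: mid=1
9=9: mid=2
6<9: swap(0,2), lo=1 mid=3 ⇒ [6,9,9,6,6,5,9]
6<9: swap(1,3), lo=2 mid=4 ⇒ [6,6,9,9,6,5,9]
6<9: swap(2,4), lo=3 mid=5 ⇒ [6,6,6,9,9,5,9]
5<9: swap(3,5), lo=4 mid=6 ⇒ [6,6,6,5,9,9,9]
9=9: mid=7
done. lo=4 hi=6; v=[6,6,6,5,9,9,9]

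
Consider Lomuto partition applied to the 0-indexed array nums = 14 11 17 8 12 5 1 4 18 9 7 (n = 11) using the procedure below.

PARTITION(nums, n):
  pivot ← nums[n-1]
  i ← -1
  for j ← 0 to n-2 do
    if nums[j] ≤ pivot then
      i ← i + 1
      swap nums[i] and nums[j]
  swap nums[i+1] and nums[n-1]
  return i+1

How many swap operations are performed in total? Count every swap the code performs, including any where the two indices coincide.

pivot=7, i=-1
j=0: 14>7, skip
j=1: 11>7, skip
j=2: 17>7, skip
j=3: 8>7, skip
j=4: 12>7, skip
j=5: 5≤7, i=0, swap(0,5) ⇒ 5 11 17 8 12 14 1 4 18 9 7
j=6: 1≤7, i=1, swap(1,6) ⇒ 5 1 17 8 12 14 11 4 18 9 7
j=7: 4≤7, i=2, swap(2,7) ⇒ 5 1 4 8 12 14 11 17 18 9 7
j=8: 18>7, skip
j=9: 9>7, skip
swap(3,10) ⇒ 5 1 4 7 12 14 11 17 18 9 8; return 3

4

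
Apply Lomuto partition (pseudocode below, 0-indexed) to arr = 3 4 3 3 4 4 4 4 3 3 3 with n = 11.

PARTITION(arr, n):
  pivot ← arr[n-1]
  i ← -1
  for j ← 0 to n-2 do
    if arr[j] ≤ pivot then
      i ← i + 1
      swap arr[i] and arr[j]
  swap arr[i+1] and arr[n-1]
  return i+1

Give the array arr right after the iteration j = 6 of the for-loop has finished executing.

3 3 3 4 4 4 4 4 3 3 3

pivot = arr[10] = 3; i = -1
j=0: arr[0]=3 ≤ 3 → i=0, swap arr[0],arr[0] (no change) → 3 4 3 3 4 4 4 4 3 3 3
j=1: arr[1]=4 > 3 → no swap
j=2: arr[2]=3 ≤ 3 → i=1, swap arr[1],arr[2] → 3 3 4 3 4 4 4 4 3 3 3
j=3: arr[3]=3 ≤ 3 → i=2, swap arr[2],arr[3] → 3 3 3 4 4 4 4 4 3 3 3
j=4: arr[4]=4 > 3 → no swap
j=5: arr[5]=4 > 3 → no swap
j=6: arr[6]=4 > 3 → no swap
(after j=6) arr = 3 3 3 4 4 4 4 4 3 3 3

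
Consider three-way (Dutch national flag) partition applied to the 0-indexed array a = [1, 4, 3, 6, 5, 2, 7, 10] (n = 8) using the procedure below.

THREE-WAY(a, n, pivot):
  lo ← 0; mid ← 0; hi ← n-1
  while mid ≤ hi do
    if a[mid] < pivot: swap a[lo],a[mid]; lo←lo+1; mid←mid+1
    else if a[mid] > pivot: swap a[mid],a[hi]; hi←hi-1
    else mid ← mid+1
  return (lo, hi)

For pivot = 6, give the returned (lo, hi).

(5, 5)

pivot = 6; lo=0, mid=0, hi=7
a[mid]=1<6: swap a[0],a[0]; lo=1,mid=1 → [1, 4, 3, 6, 5, 2, 7, 10]
a[mid]=4<6: swap a[1],a[1]; lo=2,mid=2 → [1, 4, 3, 6, 5, 2, 7, 10]
a[mid]=3<6: swap a[2],a[2]; lo=3,mid=3 → [1, 4, 3, 6, 5, 2, 7, 10]
a[mid]=6=6: mid=4
a[mid]=5<6: swap a[3],a[4]; lo=4,mid=5 → [1, 4, 3, 5, 6, 2, 7, 10]
a[mid]=2<6: swap a[4],a[5]; lo=5,mid=6 → [1, 4, 3, 5, 2, 6, 7, 10]
a[mid]=7>6: swap a[6],a[7]; hi=6 → [1, 4, 3, 5, 2, 6, 10, 7]
a[mid]=10>6: swap a[6],a[6]; hi=5 → [1, 4, 3, 5, 2, 6, 10, 7]
end: lo=5, hi=5; a = [1, 4, 3, 5, 2, 6, 10, 7]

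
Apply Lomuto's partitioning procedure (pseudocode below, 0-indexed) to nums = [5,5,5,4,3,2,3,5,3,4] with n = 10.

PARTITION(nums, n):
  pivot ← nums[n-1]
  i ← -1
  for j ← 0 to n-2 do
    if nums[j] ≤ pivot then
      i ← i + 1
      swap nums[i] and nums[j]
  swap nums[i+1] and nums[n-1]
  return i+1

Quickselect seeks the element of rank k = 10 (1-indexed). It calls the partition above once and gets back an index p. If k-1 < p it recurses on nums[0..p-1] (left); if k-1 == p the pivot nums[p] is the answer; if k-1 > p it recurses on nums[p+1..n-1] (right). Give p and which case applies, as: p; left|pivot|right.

5; right

pivot = nums[9] = 4; i = -1
j=0: nums[0]=5 > 4 → no swap
j=1: nums[1]=5 > 4 → no swap
j=2: nums[2]=5 > 4 → no swap
j=3: nums[3]=4 ≤ 4 → i=0, swap nums[0],nums[3] → [4,5,5,5,3,2,3,5,3,4]
j=4: nums[4]=3 ≤ 4 → i=1, swap nums[1],nums[4] → [4,3,5,5,5,2,3,5,3,4]
j=5: nums[5]=2 ≤ 4 → i=2, swap nums[2],nums[5] → [4,3,2,5,5,5,3,5,3,4]
j=6: nums[6]=3 ≤ 4 → i=3, swap nums[3],nums[6] → [4,3,2,3,5,5,5,5,3,4]
j=7: nums[7]=5 > 4 → no swap
j=8: nums[8]=3 ≤ 4 → i=4, swap nums[4],nums[8] → [4,3,2,3,3,5,5,5,5,4]
final swap nums[5],nums[9] → [4,3,2,3,3,4,5,5,5,5]; return 5
p = 5; k-1 = 9 > 5 ⇒ right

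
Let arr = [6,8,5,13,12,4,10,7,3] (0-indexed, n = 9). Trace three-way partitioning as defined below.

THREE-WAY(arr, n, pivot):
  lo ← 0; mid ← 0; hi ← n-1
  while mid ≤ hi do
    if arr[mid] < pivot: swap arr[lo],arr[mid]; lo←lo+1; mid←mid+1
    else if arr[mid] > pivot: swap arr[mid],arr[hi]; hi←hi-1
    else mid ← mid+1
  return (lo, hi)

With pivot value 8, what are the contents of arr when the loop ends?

[6,5,3,7,4,8,10,12,13]

pivot = 8; lo=0, mid=0, hi=8
arr[mid]=6<8: swap arr[0],arr[0]; lo=1,mid=1 → [6,8,5,13,12,4,10,7,3]
arr[mid]=8=8: mid=2
arr[mid]=5<8: swap arr[1],arr[2]; lo=2,mid=3 → [6,5,8,13,12,4,10,7,3]
arr[mid]=13>8: swap arr[3],arr[8]; hi=7 → [6,5,8,3,12,4,10,7,13]
arr[mid]=3<8: swap arr[2],arr[3]; lo=3,mid=4 → [6,5,3,8,12,4,10,7,13]
arr[mid]=12>8: swap arr[4],arr[7]; hi=6 → [6,5,3,8,7,4,10,12,13]
arr[mid]=7<8: swap arr[3],arr[4]; lo=4,mid=5 → [6,5,3,7,8,4,10,12,13]
arr[mid]=4<8: swap arr[4],arr[5]; lo=5,mid=6 → [6,5,3,7,4,8,10,12,13]
arr[mid]=10>8: swap arr[6],arr[6]; hi=5 → [6,5,3,7,4,8,10,12,13]
end: lo=5, hi=5; arr = [6,5,3,7,4,8,10,12,13]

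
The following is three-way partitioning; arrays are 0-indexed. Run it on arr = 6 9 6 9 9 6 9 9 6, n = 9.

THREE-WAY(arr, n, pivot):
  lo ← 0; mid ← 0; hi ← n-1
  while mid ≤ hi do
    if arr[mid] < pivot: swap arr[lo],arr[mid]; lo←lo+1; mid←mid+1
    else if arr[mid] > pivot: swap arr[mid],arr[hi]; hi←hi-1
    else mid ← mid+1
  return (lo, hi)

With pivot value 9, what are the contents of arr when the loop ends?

lo=0 mid=0 hi=8
6<9: swap(0,0), lo=1 mid=1 ⇒ 6 9 6 9 9 6 9 9 6
9=9: mid=2
6<9: swap(1,2), lo=2 mid=3 ⇒ 6 6 9 9 9 6 9 9 6
9=9: mid=4
9=9: mid=5
6<9: swap(2,5), lo=3 mid=6 ⇒ 6 6 6 9 9 9 9 9 6
9=9: mid=7
9=9: mid=8
6<9: swap(3,8), lo=4 mid=9 ⇒ 6 6 6 6 9 9 9 9 9
done. lo=4 hi=8; arr=6 6 6 6 9 9 9 9 9

6 6 6 6 9 9 9 9 9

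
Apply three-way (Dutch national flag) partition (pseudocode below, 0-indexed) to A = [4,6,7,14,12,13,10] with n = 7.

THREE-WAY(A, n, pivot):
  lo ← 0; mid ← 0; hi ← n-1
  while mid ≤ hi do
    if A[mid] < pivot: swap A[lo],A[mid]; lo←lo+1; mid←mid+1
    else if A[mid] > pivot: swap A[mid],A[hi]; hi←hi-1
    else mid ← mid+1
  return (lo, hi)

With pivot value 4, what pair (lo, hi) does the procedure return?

(0, 0)

pivot = 4; lo=0, mid=0, hi=6
A[mid]=4=4: mid=1
A[mid]=6>4: swap A[1],A[6]; hi=5 → [4,10,7,14,12,13,6]
A[mid]=10>4: swap A[1],A[5]; hi=4 → [4,13,7,14,12,10,6]
A[mid]=13>4: swap A[1],A[4]; hi=3 → [4,12,7,14,13,10,6]
A[mid]=12>4: swap A[1],A[3]; hi=2 → [4,14,7,12,13,10,6]
A[mid]=14>4: swap A[1],A[2]; hi=1 → [4,7,14,12,13,10,6]
A[mid]=7>4: swap A[1],A[1]; hi=0 → [4,7,14,12,13,10,6]
end: lo=0, hi=0; A = [4,7,14,12,13,10,6]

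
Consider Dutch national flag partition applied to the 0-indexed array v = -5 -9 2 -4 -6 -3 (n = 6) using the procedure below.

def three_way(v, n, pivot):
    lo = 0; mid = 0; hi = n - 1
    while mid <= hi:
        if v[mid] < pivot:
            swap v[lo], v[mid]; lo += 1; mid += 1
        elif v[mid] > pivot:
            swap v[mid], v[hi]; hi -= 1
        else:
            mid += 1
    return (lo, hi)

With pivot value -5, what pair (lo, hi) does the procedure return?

lo=0 mid=0 hi=5
-5=-5: mid=1
-9<-5: swap(0,1), lo=1 mid=2 ⇒ -9 -5 2 -4 -6 -3
2>-5: swap(2,5), hi=4 ⇒ -9 -5 -3 -4 -6 2
-3>-5: swap(2,4), hi=3 ⇒ -9 -5 -6 -4 -3 2
-6<-5: swap(1,2), lo=2 mid=3 ⇒ -9 -6 -5 -4 -3 2
-4>-5: swap(3,3), hi=2 ⇒ -9 -6 -5 -4 -3 2
done. lo=2 hi=2; v=-9 -6 -5 -4 -3 2

(2, 2)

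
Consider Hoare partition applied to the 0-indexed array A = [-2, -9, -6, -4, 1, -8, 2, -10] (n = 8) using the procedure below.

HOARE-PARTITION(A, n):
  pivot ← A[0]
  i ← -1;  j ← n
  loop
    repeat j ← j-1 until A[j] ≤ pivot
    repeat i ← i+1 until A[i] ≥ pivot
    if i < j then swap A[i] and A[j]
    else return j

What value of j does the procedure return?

4

pivot = A[0] = -2; i = -1, j = 8
j→7 (A[7]=-10≤-2), i→0 (A[0]=-2≥-2); i<j, swap → [-10, -9, -6, -4, 1, -8, 2, -2]
j→5 (A[5]=-8≤-2), i→4 (A[4]=1≥-2); i<j, swap → [-10, -9, -6, -4, -8, 1, 2, -2]
j→4, i→5; i≥j, return j=4. A = [-10, -9, -6, -4, -8, 1, 2, -2]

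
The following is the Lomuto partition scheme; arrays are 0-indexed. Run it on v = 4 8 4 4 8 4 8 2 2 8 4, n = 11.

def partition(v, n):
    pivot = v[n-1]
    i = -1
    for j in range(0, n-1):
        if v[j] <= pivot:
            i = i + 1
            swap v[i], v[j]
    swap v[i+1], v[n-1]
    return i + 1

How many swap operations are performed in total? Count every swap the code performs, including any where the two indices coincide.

7

pivot=4, i=-1
j=0: 4≤4, i=0, swap(0,0) ⇒ 4 8 4 4 8 4 8 2 2 8 4
j=1: 8>4, skip
j=2: 4≤4, i=1, swap(1,2) ⇒ 4 4 8 4 8 4 8 2 2 8 4
j=3: 4≤4, i=2, swap(2,3) ⇒ 4 4 4 8 8 4 8 2 2 8 4
j=4: 8>4, skip
j=5: 4≤4, i=3, swap(3,5) ⇒ 4 4 4 4 8 8 8 2 2 8 4
j=6: 8>4, skip
j=7: 2≤4, i=4, swap(4,7) ⇒ 4 4 4 4 2 8 8 8 2 8 4
j=8: 2≤4, i=5, swap(5,8) ⇒ 4 4 4 4 2 2 8 8 8 8 4
j=9: 8>4, skip
swap(6,10) ⇒ 4 4 4 4 2 2 4 8 8 8 8; return 6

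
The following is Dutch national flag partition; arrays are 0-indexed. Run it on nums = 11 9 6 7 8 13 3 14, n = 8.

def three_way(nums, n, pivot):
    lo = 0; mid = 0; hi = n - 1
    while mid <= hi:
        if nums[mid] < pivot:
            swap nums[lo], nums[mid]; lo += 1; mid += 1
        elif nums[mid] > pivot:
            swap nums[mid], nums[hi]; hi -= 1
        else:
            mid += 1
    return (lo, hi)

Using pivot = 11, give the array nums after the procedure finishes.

lo=0 mid=0 hi=7
11=11: mid=1
9<11: swap(0,1), lo=1 mid=2 ⇒ 9 11 6 7 8 13 3 14
6<11: swap(1,2), lo=2 mid=3 ⇒ 9 6 11 7 8 13 3 14
7<11: swap(2,3), lo=3 mid=4 ⇒ 9 6 7 11 8 13 3 14
8<11: swap(3,4), lo=4 mid=5 ⇒ 9 6 7 8 11 13 3 14
13>11: swap(5,7), hi=6 ⇒ 9 6 7 8 11 14 3 13
14>11: swap(5,6), hi=5 ⇒ 9 6 7 8 11 3 14 13
3<11: swap(4,5), lo=5 mid=6 ⇒ 9 6 7 8 3 11 14 13
done. lo=5 hi=5; nums=9 6 7 8 3 11 14 13

9 6 7 8 3 11 14 13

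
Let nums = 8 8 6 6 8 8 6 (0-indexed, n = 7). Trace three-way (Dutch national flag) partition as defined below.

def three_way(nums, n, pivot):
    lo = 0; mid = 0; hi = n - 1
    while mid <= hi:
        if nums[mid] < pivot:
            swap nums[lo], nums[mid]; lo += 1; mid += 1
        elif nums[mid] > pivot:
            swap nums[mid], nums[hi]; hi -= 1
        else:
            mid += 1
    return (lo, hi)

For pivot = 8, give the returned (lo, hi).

lo=0 mid=0 hi=6
8=8: mid=1
8=8: mid=2
6<8: swap(0,2), lo=1 mid=3 ⇒ 6 8 8 6 8 8 6
6<8: swap(1,3), lo=2 mid=4 ⇒ 6 6 8 8 8 8 6
8=8: mid=5
8=8: mid=6
6<8: swap(2,6), lo=3 mid=7 ⇒ 6 6 6 8 8 8 8
done. lo=3 hi=6; nums=6 6 6 8 8 8 8

(3, 6)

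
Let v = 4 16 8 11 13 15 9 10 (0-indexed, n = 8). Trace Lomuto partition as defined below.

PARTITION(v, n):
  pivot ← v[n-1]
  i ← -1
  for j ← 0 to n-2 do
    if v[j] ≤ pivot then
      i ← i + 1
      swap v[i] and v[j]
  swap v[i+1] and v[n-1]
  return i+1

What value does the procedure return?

pivot=10, i=-1
j=0: 4≤10, i=0, swap(0,0) ⇒ 4 16 8 11 13 15 9 10
j=1: 16>10, skip
j=2: 8≤10, i=1, swap(1,2) ⇒ 4 8 16 11 13 15 9 10
j=3: 11>10, skip
j=4: 13>10, skip
j=5: 15>10, skip
j=6: 9≤10, i=2, swap(2,6) ⇒ 4 8 9 11 13 15 16 10
swap(3,7) ⇒ 4 8 9 10 13 15 16 11; return 3

3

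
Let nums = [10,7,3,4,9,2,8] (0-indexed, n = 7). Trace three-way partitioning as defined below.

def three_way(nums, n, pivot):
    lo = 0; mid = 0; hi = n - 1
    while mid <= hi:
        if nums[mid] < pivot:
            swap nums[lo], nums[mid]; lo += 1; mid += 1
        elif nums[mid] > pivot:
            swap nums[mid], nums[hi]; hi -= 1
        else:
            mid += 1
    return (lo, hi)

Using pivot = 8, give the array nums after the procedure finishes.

pivot = 8; lo=0, mid=0, hi=6
nums[mid]=10>8: swap nums[0],nums[6]; hi=5 → [8,7,3,4,9,2,10]
nums[mid]=8=8: mid=1
nums[mid]=7<8: swap nums[0],nums[1]; lo=1,mid=2 → [7,8,3,4,9,2,10]
nums[mid]=3<8: swap nums[1],nums[2]; lo=2,mid=3 → [7,3,8,4,9,2,10]
nums[mid]=4<8: swap nums[2],nums[3]; lo=3,mid=4 → [7,3,4,8,9,2,10]
nums[mid]=9>8: swap nums[4],nums[5]; hi=4 → [7,3,4,8,2,9,10]
nums[mid]=2<8: swap nums[3],nums[4]; lo=4,mid=5 → [7,3,4,2,8,9,10]
end: lo=4, hi=4; nums = [7,3,4,2,8,9,10]

[7,3,4,2,8,9,10]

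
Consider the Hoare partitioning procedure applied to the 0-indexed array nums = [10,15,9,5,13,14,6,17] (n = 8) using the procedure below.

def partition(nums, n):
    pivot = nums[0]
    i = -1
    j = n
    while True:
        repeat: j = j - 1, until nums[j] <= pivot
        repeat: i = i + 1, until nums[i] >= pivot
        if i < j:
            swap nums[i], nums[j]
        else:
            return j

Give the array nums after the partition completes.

[6,5,9,15,13,14,10,17]

pivot = nums[0] = 10; i = -1, j = 8
j→6 (nums[6]=6≤10), i→0 (nums[0]=10≥10); i<j, swap → [6,15,9,5,13,14,10,17]
j→3 (nums[3]=5≤10), i→1 (nums[1]=15≥10); i<j, swap → [6,5,9,15,13,14,10,17]
j→2, i→3; i≥j, return j=2. nums = [6,5,9,15,13,14,10,17]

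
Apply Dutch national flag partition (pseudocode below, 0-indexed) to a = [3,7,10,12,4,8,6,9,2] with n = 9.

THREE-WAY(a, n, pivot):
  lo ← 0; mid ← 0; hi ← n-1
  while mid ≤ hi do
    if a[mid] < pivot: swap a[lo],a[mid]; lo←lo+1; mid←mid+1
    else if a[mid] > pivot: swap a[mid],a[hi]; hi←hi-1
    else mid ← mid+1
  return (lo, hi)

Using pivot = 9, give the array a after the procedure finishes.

[3,7,2,4,8,6,9,12,10]

pivot = 9; lo=0, mid=0, hi=8
a[mid]=3<9: swap a[0],a[0]; lo=1,mid=1 → [3,7,10,12,4,8,6,9,2]
a[mid]=7<9: swap a[1],a[1]; lo=2,mid=2 → [3,7,10,12,4,8,6,9,2]
a[mid]=10>9: swap a[2],a[8]; hi=7 → [3,7,2,12,4,8,6,9,10]
a[mid]=2<9: swap a[2],a[2]; lo=3,mid=3 → [3,7,2,12,4,8,6,9,10]
a[mid]=12>9: swap a[3],a[7]; hi=6 → [3,7,2,9,4,8,6,12,10]
a[mid]=9=9: mid=4
a[mid]=4<9: swap a[3],a[4]; lo=4,mid=5 → [3,7,2,4,9,8,6,12,10]
a[mid]=8<9: swap a[4],a[5]; lo=5,mid=6 → [3,7,2,4,8,9,6,12,10]
a[mid]=6<9: swap a[5],a[6]; lo=6,mid=7 → [3,7,2,4,8,6,9,12,10]
end: lo=6, hi=6; a = [3,7,2,4,8,6,9,12,10]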